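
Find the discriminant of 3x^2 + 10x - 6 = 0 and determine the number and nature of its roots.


For ax^2 + bx + c = 0, discriminant D = b^2 - 4ac
Here a = 3, b = 10, c = -6
D = (10)^2 - 4(3)(-6) = 100 + 72 = 172

D = 172 > 0 but not a perfect square
The equation has 2 distinct real irrational roots.

Discriminant = 172, 2 distinct real irrational roots


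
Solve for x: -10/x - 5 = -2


Subtract -5 from both sides: -10/x = 3
Multiply both sides by x: -10 = 3 * x
Divide by 3: x = -10/3

x = -10/3


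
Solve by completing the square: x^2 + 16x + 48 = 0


Start: x^2 + 16x + 48 = 0
Move constant: x^2 + 16x = -48
Half of 16 is 8, squared is 64
Add 64 to both sides: x^2 + 16x + 64 = 16
(x + 8)^2 = 16
x + 8 = ±4
x = -8 + 4 = -4 or x = -8 - 4 = -12

x = -12, x = -4


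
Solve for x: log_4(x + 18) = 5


Convert to exponential form: x + 18 = 4^5 = 1024
x = 1024 - 18 = 1006
Check: log_4(1006 + 18) = log_4(1024) = log_4(1024) = 5 ✓

x = 1006


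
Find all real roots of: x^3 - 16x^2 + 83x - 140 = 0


Let p(x) = x^3 - 16x^2 + 83x - 140. By the rational root theorem (leading coefficient 1), any rational root is an integer divisor of 140: try ±1, ±2, ... in turn.
Test x = 1: value = -72 ≠ 0.
Test x = -1: value = -240 ≠ 0.
Test x = 2: value = -30 ≠ 0.
Test x = -2: value = -378 ≠ 0.
Test x = 4: value = 0 ✓, so (x - 4) is a factor.
Synthetic division by (x - 4): bring down 1; 1(4) - 16 = -12; (-12)(4) + 83 = 35; 35(4) - 140 = 0 → quotient x^2 - 12x + 35, remainder 0.
Solve the quadratic x^2 - 12x + 35 = 0: discriminant = (-12)^2 - 4(1)(35) = 144 - 140 = 4.
sqrt(4) = 2, so x = (12 ± 2)/2: x = 7 or x = 5.

x = 4, x = 5, x = 7


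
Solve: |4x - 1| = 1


An absolute value equation |expr| = 1 gives two cases:
Case 1: 4x - 1 = 1
  4x = 2, so x = 1/2
Case 2: 4x - 1 = -1
  4x = 0, so x = 0

x = 0, x = 1/2


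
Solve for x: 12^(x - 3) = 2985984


Express both sides with the same base.
2985984 = 12^6
Since the bases match, equate exponents: x - 3 = 6
So x = 6 - (-3) = 9

x = 9


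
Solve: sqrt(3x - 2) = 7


Square both sides: 3x - 2 = 7^2 = 49
3x = 49 + 2 = 51
x = 17
Check: sqrt(3*17 - 2) = sqrt(49) = 7 ✓

x = 17


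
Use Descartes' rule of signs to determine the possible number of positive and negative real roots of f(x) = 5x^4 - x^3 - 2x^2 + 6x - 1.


Descartes' rule of signs:

For positive roots, count sign changes in f(x) = 5x^4 - x^3 - 2x^2 + 6x - 1:
Signs of coefficients: +, -, -, +, -
Number of sign changes: 3
Possible positive real roots: 3, 1

For negative roots, examine f(-x) = 5x^4 + x^3 - 2x^2 - 6x - 1:
Signs of coefficients: +, +, -, -, -
Number of sign changes: 1
Possible negative real roots: 1

Positive roots: 3 or 1; Negative roots: 1


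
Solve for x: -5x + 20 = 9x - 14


Starting with: -5x + 20 = 9x - 14
Move all x terms to left: (-5 - 9)x = -14 - 20
Simplify: -14x = -34
Divide both sides by -14: x = 17/7

x = 17/7


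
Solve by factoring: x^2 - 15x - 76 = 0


We need two numbers that multiply to -76 and add to -15.
Those numbers are -19 and 4 (since (-19) * 4 = -76 and (-19) + 4 = -15).
So x^2 - 15x - 76 = (x - 19)(x + 4) = 0
Setting each factor to zero: x = 19 or x = -4

x = -4, x = 19


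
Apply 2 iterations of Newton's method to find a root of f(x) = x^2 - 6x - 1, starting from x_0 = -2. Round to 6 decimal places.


Newton's method: x_(n+1) = x_n - f(x_n)/f'(x_n)
f(x) = x^2 - 6x - 1
f'(x) = 2x - 6

Iteration 1:
  f(-2.000000) = 15.000000
  f'(-2.000000) = -10.000000
  x_1 = -2.000000 - (15.000000)/(-10.000000) = -0.500000

Iteration 2:
  f(-0.500000) = 2.250000
  f'(-0.500000) = -7.000000
  x_2 = -0.500000 - (2.250000)/(-7.000000) = -0.178571

x_2 = -0.178571


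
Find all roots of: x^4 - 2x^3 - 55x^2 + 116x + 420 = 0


Let p(x) = x^4 - 2x^3 - 55x^2 + 116x + 420. By the rational root theorem (leading coefficient 1), any rational root is an integer divisor of 420: try ±1, ±2, ... in turn.
Test x = 1: value = 480 ≠ 0.
Test x = -1: value = 252 ≠ 0.
Test x = 2: value = 432 ≠ 0.
Test x = -2: value = 0 ✓, so (x + 2) is a factor.
Synthetic division by (x + 2): bring down 1; 1(-2) - 2 = -4; (-4)(-2) - 55 = -47; (-47)(-2) + 116 = 210; 210(-2) + 420 = 0 → quotient x^3 - 4x^2 - 47x + 210, remainder 0.
Continue with the quotient x^3 - 4x^2 - 47x + 210 (candidates must divide 210; re-test x = -2 first in case it repeats).
Test x = -2: value = 280 ≠ 0.
Test x = 3: value = 60 ≠ 0.
Test x = -3: value = 288 ≠ 0.
Test x = 5: value = 0 ✓, so (x - 5) is a factor.
Synthetic division by (x - 5): bring down 1; 1(5) - 4 = 1; 1(5) - 47 = -42; (-42)(5) + 210 = 0 → quotient x^2 + x - 42, remainder 0.
Solve the quadratic x^2 + x - 42 = 0: discriminant = 1^2 - 4(1)(-42) = 1 + 168 = 169.
sqrt(169) = 13, so x = (-1 ± 13)/2: x = 6 or x = -7.
Collecting all roots found:

x = -7, x = -2, x = 5, x = 6


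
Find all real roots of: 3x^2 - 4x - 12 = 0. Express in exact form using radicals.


Using the quadratic formula: x = (-b ± sqrt(b^2 - 4ac)) / (2a)
Here a = 3, b = -4, c = -12
Discriminant = b^2 - 4ac = (-4)^2 - 4(3)(-12) = 16 + 144 = 160
Since discriminant = 160 > 0, there are two real roots.
x = (4 ± 4*sqrt(10)) / 6
Simplifying: x = (2 ± 2*sqrt(10)) / 3
Numerically: x ≈ 2.7749 or x ≈ -1.4415

x = (2 + 2*sqrt(10)) / 3 or x = (2 - 2*sqrt(10)) / 3


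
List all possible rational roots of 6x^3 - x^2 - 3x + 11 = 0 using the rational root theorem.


Rational root theorem: possible roots are ±p/q where:
  p divides the constant term (11): p ∈ {1, 11}
  q divides the leading coefficient (6): q ∈ {1, 2, 3, 6}

All possible rational roots: -11, -11/2, -11/3, -11/6, -1, -1/2, -1/3, -1/6, 1/6, 1/3, 1/2, 1, 11/6, 11/3, 11/2, 11

-11, -11/2, -11/3, -11/6, -1, -1/2, -1/3, -1/6, 1/6, 1/3, 1/2, 1, 11/6, 11/3, 11/2, 11


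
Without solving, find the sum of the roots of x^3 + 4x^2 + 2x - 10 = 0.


By Vieta's formulas for x^3 + bx^2 + cx + d = 0:
  r1 + r2 + r3 = -b/a = -4
  r1*r2 + r1*r3 + r2*r3 = c/a = 2
  r1*r2*r3 = -d/a = 10


Sum = -4


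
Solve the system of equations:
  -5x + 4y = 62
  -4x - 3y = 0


Using Cramer's rule:
Determinant D = (-5)(-3) - (-4)(4) = 15 + 16 = 31
Dx = (62)(-3) - (0)(4) = -186 - 0 = -186
Dy = (-5)(0) - (-4)(62) = 0 + 248 = 248
x = Dx/D = -186/31 = -6
y = Dy/D = 248/31 = 8

x = -6, y = 8


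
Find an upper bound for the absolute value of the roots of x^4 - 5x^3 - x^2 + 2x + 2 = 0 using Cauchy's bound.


Cauchy's bound: all roots r satisfy |r| <= 1 + max(|a_i/a_n|) for i = 0,...,n-1
where a_n is the leading coefficient.

Coefficients: [1, -5, -1, 2, 2]
Leading coefficient a_n = 1
Ratios |a_i/a_n|: 5, 1, 2, 2
Maximum ratio: 5
Cauchy's bound: |r| <= 1 + 5 = 6

Upper bound = 6


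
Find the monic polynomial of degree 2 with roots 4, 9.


A monic polynomial with roots 4, 9 is:
p(x) = (x - 4)(x - 9)
After multiplying by (x - 4): x - 4
After multiplying by (x - 9): x^2 - 13x + 36

x^2 - 13x + 36


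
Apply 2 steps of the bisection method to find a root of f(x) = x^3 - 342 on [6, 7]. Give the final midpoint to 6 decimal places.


f(x) = x^3 - 342
f(6) = -126 < 0
f(7) = 1 > 0

Step 1: midpoint = (6.000000 + 7.000000)/2 = 6.500000
  f(6.500000) = -67.375000
  f(mid) < 0, so root is in [6.500000, 7.000000]

Step 2: midpoint = (6.500000 + 7.000000)/2 = 6.750000
  f(6.750000) = -34.453125
  f(mid) < 0, so root is in [6.750000, 7.000000]

midpoint = 6.750000


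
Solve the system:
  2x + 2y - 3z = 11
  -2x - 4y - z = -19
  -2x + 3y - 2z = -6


Using Cramer's rule. Expand each determinant along the first row.
D  = 2*[(-4)*(-2) - (-1)*3] - 2*[(-2)*(-2) - (-1)*(-2)] + (-3)*[(-2)*3 - (-4)*(-2)]
  = 2*(11) - 2*(2) + (-3)*(-14) = 60
Dx = 11*[(-4)*(-2) - (-1)*3] - 2*[(-19)*(-2) - (-1)*(-6)] + (-3)*[(-19)*3 - (-4)*(-6)]
  = 11*(11) - 2*(32) + (-3)*(-81) = 300
Dy = 2*[(-19)*(-2) - (-1)*(-6)] - 11*[(-2)*(-2) - (-1)*(-2)] + (-3)*[(-2)*(-6) - (-19)*(-2)]
  = 2*(32) - 11*(2) + (-3)*(-26) = 120
Dz = 2*[(-4)*(-6) - (-19)*3] - 2*[(-2)*(-6) - (-19)*(-2)] + 11*[(-2)*3 - (-4)*(-2)]
  = 2*(81) - 2*(-26) + 11*(-14) = 60
x = Dx/D = 300/60 = 5, y = Dy/D = 120/60 = 2, z = Dz/D = 60/60 = 1
Check eq1: (2)(5) + (2)(2) + (-3)(1) = 11 = 11 ✓
Check eq2: (-2)(5) + (-4)(2) + (-1)(1) = -19 = -19 ✓
Check eq3: (-2)(5) + (3)(2) + (-2)(1) = -6 = -6 ✓

x = 5, y = 2, z = 1


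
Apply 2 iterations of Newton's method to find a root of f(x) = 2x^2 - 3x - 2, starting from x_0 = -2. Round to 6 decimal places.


Newton's method: x_(n+1) = x_n - f(x_n)/f'(x_n)
f(x) = 2x^2 - 3x - 2
f'(x) = 4x - 3

Iteration 1:
  f(-2.000000) = 12.000000
  f'(-2.000000) = -11.000000
  x_1 = -2.000000 - (12.000000)/(-11.000000) = -0.909091

Iteration 2:
  f(-0.909091) = 2.380165
  f'(-0.909091) = -6.636364
  x_2 = -0.909091 - (2.380165)/(-6.636364) = -0.550436

x_2 = -0.550436


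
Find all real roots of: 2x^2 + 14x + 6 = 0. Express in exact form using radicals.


Using the quadratic formula: x = (-b ± sqrt(b^2 - 4ac)) / (2a)
Here a = 2, b = 14, c = 6
Discriminant = b^2 - 4ac = 14^2 - 4(2)(6) = 196 - 48 = 148
Since discriminant = 148 > 0, there are two real roots.
x = (-14 ± 2*sqrt(37)) / 4
Simplifying: x = (-7 ± sqrt(37)) / 2
Numerically: x ≈ -0.4586 or x ≈ -6.5414

x = (-7 + sqrt(37)) / 2 or x = (-7 - sqrt(37)) / 2


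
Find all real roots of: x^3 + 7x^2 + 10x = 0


The constant term is 0, so x = 0 is a root. Factor out x:
  x(x^2 + 7x + 10) = 0
Solve the quadratic x^2 + 7x + 10 = 0: discriminant = 7^2 - 4(1)(10) = 49 - 40 = 9.
sqrt(9) = 3, so x = (-7 ± 3)/2: x = -2 or x = -5.

x = -5, x = -2, x = 0


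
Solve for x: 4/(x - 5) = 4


Multiply both sides by (x - 5): 4 = 4(x - 5)
Distribute: 4 = 4x - 20
4x = 4 + 20 = 24
x = 6

x = 6


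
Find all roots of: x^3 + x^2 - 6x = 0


The constant term is 0, so x = 0 is a root. Factor out x:
  x^2 + x - 6 = 0
Solve the quadratic x^2 + x - 6 = 0: discriminant = 1^2 - 4(1)(-6) = 1 + 24 = 25.
sqrt(25) = 5, so x = (-1 ± 5)/2: x = 2 or x = -3.
Collecting all roots found:

x = -3, x = 0, x = 2


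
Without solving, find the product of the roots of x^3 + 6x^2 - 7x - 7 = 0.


By Vieta's formulas for x^3 + bx^2 + cx + d = 0:
  r1 + r2 + r3 = -b/a = -6
  r1*r2 + r1*r3 + r2*r3 = c/a = -7
  r1*r2*r3 = -d/a = 7


Product = 7


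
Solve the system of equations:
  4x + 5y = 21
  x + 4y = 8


Using Cramer's rule:
Determinant D = (4)(4) - (1)(5) = 16 - 5 = 11
Dx = (21)(4) - (8)(5) = 84 - 40 = 44
Dy = (4)(8) - (1)(21) = 32 - 21 = 11
x = Dx/D = 44/11 = 4
y = Dy/D = 11/11 = 1

x = 4, y = 1


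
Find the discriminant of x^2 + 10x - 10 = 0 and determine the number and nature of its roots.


For ax^2 + bx + c = 0, discriminant D = b^2 - 4ac
Here a = 1, b = 10, c = -10
D = (10)^2 - 4(1)(-10) = 100 + 40 = 140

D = 140 > 0 but not a perfect square
The equation has 2 distinct real irrational roots.

Discriminant = 140, 2 distinct real irrational roots


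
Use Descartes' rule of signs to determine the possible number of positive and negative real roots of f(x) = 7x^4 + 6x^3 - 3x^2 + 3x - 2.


Descartes' rule of signs:

For positive roots, count sign changes in f(x) = 7x^4 + 6x^3 - 3x^2 + 3x - 2:
Signs of coefficients: +, +, -, +, -
Number of sign changes: 3
Possible positive real roots: 3, 1

For negative roots, examine f(-x) = 7x^4 - 6x^3 - 3x^2 - 3x - 2:
Signs of coefficients: +, -, -, -, -
Number of sign changes: 1
Possible negative real roots: 1

Positive roots: 3 or 1; Negative roots: 1


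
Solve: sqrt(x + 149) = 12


Square both sides: x + 149 = 12^2 = 144
x = 144 - 149 = -5
x = -5
Check: sqrt(1*(-5) + 149) = sqrt(144) = 12 ✓

x = -5


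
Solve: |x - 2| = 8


An absolute value equation |expr| = 8 gives two cases:
Case 1: x - 2 = 8
  x = 10, so x = 10
Case 2: x - 2 = -8
  x = -6, so x = -6

x = -6, x = 10


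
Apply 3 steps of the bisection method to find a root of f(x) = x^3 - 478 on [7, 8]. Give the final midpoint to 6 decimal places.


f(x) = x^3 - 478
f(7) = -135 < 0
f(8) = 34 > 0

Step 1: midpoint = (7.000000 + 8.000000)/2 = 7.500000
  f(7.500000) = -56.125000
  f(mid) < 0, so root is in [7.500000, 8.000000]

Step 2: midpoint = (7.500000 + 8.000000)/2 = 7.750000
  f(7.750000) = -12.515625
  f(mid) < 0, so root is in [7.750000, 8.000000]

Step 3: midpoint = (7.750000 + 8.000000)/2 = 7.875000
  f(7.875000) = 10.373047
  f(mid) > 0, so root is in [7.750000, 7.875000]

midpoint = 7.875000


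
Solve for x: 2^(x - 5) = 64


Express both sides with the same base.
64 = 2^6
Since the bases match, equate exponents: x - 5 = 6
So x = 6 - (-5) = 11

x = 11


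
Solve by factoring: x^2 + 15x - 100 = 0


We need two numbers that multiply to -100 and add to 15.
Those numbers are -5 and 20 (since (-5) * 20 = -100 and (-5) + 20 = 15).
So x^2 + 15x - 100 = (x - 5)(x + 20) = 0
Setting each factor to zero: x = 5 or x = -20

x = -20, x = 5


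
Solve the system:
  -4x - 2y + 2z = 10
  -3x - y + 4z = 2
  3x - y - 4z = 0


Using Cramer's rule. Expand each determinant along the first row.
D  = (-4)*[(-1)*(-4) - 4*(-1)] - (-2)*[(-3)*(-4) - 4*3] + 2*[(-3)*(-1) - (-1)*3]
  = (-4)*(8) - (-2)*(0) + 2*(6) = -20
Dx = 10*[(-1)*(-4) - 4*(-1)] - (-2)*[2*(-4) - 4*0] + 2*[2*(-1) - (-1)*0]
  = 10*(8) - (-2)*(-8) + 2*(-2) = 60
Dy = (-4)*[2*(-4) - 4*0] - 10*[(-3)*(-4) - 4*3] + 2*[(-3)*0 - 2*3]
  = (-4)*(-8) - 10*(0) + 2*(-6) = 20
Dz = (-4)*[(-1)*0 - 2*(-1)] - (-2)*[(-3)*0 - 2*3] + 10*[(-3)*(-1) - (-1)*3]
  = (-4)*(2) - (-2)*(-6) + 10*(6) = 40
x = Dx/D = 60/-20 = -3, y = Dy/D = 20/-20 = -1, z = Dz/D = 40/-20 = -2
Check eq1: (-4)(-3) + (-2)(-1) + (2)(-2) = 10 = 10 ✓
Check eq2: (-3)(-3) + (-1)(-1) + (4)(-2) = 2 = 2 ✓
Check eq3: (3)(-3) + (-1)(-1) + (-4)(-2) = 0 = 0 ✓

x = -3, y = -1, z = -2


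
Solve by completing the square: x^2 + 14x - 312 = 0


Start: x^2 + 14x - 312 = 0
Move constant: x^2 + 14x = 312
Half of 14 is 7, squared is 49
Add 49 to both sides: x^2 + 14x + 49 = 361
(x + 7)^2 = 361
x + 7 = ±19
x = -7 + 19 = 12 or x = -7 - 19 = -26

x = -26, x = 12


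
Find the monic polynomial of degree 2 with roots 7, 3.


A monic polynomial with roots 7, 3 is:
p(x) = (x - 7)(x - 3)
After multiplying by (x - 7): x - 7
After multiplying by (x - 3): x^2 - 10x + 21

x^2 - 10x + 21


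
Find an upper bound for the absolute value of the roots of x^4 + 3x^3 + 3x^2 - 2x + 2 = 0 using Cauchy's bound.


Cauchy's bound: all roots r satisfy |r| <= 1 + max(|a_i/a_n|) for i = 0,...,n-1
where a_n is the leading coefficient.

Coefficients: [1, 3, 3, -2, 2]
Leading coefficient a_n = 1
Ratios |a_i/a_n|: 3, 3, 2, 2
Maximum ratio: 3
Cauchy's bound: |r| <= 1 + 3 = 4

Upper bound = 4


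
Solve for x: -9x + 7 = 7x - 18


Starting with: -9x + 7 = 7x - 18
Move all x terms to left: (-9 - 7)x = -18 - 7
Simplify: -16x = -25
Divide both sides by -16: x = 25/16

x = 25/16


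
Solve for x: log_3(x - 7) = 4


Convert to exponential form: x - 7 = 3^4 = 81
x = 81 + 7 = 88
Check: log_3(88 - 7) = log_3(81) = log_3(81) = 4 ✓

x = 88


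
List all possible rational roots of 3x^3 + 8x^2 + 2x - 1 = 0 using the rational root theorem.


Rational root theorem: possible roots are ±p/q where:
  p divides the constant term (-1): p ∈ {1}
  q divides the leading coefficient (3): q ∈ {1, 3}

All possible rational roots: -1, -1/3, 1/3, 1

-1, -1/3, 1/3, 1


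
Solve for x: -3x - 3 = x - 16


Starting with: -3x - 3 = x - 16
Move all x terms to left: (-3 - 1)x = -16 + 3
Simplify: -4x = -13
Divide both sides by -4: x = 13/4

x = 13/4


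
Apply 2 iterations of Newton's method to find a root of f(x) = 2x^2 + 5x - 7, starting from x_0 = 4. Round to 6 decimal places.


Newton's method: x_(n+1) = x_n - f(x_n)/f'(x_n)
f(x) = 2x^2 + 5x - 7
f'(x) = 4x + 5

Iteration 1:
  f(4.000000) = 45.000000
  f'(4.000000) = 21.000000
  x_1 = 4.000000 - (45.000000)/(21.000000) = 1.857143

Iteration 2:
  f(1.857143) = 9.183673
  f'(1.857143) = 12.428571
  x_2 = 1.857143 - (9.183673)/(12.428571) = 1.118227

x_2 = 1.118227


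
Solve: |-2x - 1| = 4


An absolute value equation |expr| = 4 gives two cases:
Case 1: -2x - 1 = 4
  -2x = 5, so x = -5/2
Case 2: -2x - 1 = -4
  -2x = -3, so x = 3/2

x = -5/2, x = 3/2


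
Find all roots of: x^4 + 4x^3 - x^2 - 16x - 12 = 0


Let p(x) = x^4 + 4x^3 - x^2 - 16x - 12. By the rational root theorem (leading coefficient 1), any rational root is an integer divisor of 12: try ±1, ±2, ... in turn.
Test x = 1: value = -24 ≠ 0.
Test x = -1: value = 0 ✓, so (x + 1) is a factor.
Synthetic division by (x + 1): bring down 1; 1(-1) + 4 = 3; 3(-1) - 1 = -4; (-4)(-1) - 16 = -12; (-12)(-1) - 12 = 0 → quotient x^3 + 3x^2 - 4x - 12, remainder 0.
Continue with the quotient x^3 + 3x^2 - 4x - 12 (candidates must divide 12; re-test x = -1 first in case it repeats).
Test x = -1: value = -6 ≠ 0.
Test x = 2: value = 0 ✓, so (x - 2) is a factor.
Synthetic division by (x - 2): bring down 1; 1(2) + 3 = 5; 5(2) - 4 = 6; 6(2) - 12 = 0 → quotient x^2 + 5x + 6, remainder 0.
Solve the quadratic x^2 + 5x + 6 = 0: discriminant = 5^2 - 4(1)(6) = 25 - 24 = 1.
sqrt(1) = 1, so x = (-5 ± 1)/2: x = -2 or x = -3.
Collecting all roots found:

x = -3, x = -2, x = -1, x = 2


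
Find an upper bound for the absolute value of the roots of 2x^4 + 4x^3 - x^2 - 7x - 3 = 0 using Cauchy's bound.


Cauchy's bound: all roots r satisfy |r| <= 1 + max(|a_i/a_n|) for i = 0,...,n-1
where a_n is the leading coefficient.

Coefficients: [2, 4, -1, -7, -3]
Leading coefficient a_n = 2
Ratios |a_i/a_n|: 2, 1/2, 7/2, 3/2
Maximum ratio: 7/2
Cauchy's bound: |r| <= 1 + 7/2 = 9/2

Upper bound = 9/2


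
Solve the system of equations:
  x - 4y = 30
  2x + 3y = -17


Using Cramer's rule:
Determinant D = (1)(3) - (2)(-4) = 3 + 8 = 11
Dx = (30)(3) - (-17)(-4) = 90 - 68 = 22
Dy = (1)(-17) - (2)(30) = -17 - 60 = -77
x = Dx/D = 22/11 = 2
y = Dy/D = -77/11 = -7

x = 2, y = -7


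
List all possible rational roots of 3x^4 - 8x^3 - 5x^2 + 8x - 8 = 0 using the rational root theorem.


Rational root theorem: possible roots are ±p/q where:
  p divides the constant term (-8): p ∈ {1, 2, 4, 8}
  q divides the leading coefficient (3): q ∈ {1, 3}

All possible rational roots: -8, -4, -8/3, -2, -4/3, -1, -2/3, -1/3, 1/3, 2/3, 1, 4/3, 2, 8/3, 4, 8

-8, -4, -8/3, -2, -4/3, -1, -2/3, -1/3, 1/3, 2/3, 1, 4/3, 2, 8/3, 4, 8


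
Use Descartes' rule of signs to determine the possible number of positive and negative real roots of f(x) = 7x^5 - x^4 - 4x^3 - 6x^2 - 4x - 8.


Descartes' rule of signs:

For positive roots, count sign changes in f(x) = 7x^5 - x^4 - 4x^3 - 6x^2 - 4x - 8:
Signs of coefficients: +, -, -, -, -, -
Number of sign changes: 1
Possible positive real roots: 1

For negative roots, examine f(-x) = -7x^5 - x^4 + 4x^3 - 6x^2 + 4x - 8:
Signs of coefficients: -, -, +, -, +, -
Number of sign changes: 4
Possible negative real roots: 4, 2, 0

Positive roots: 1; Negative roots: 4 or 2 or 0


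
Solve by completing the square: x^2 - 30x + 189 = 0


Start: x^2 - 30x + 189 = 0
Move constant: x^2 - 30x = -189
Half of -30 is -15, squared is 225
Add 225 to both sides: x^2 - 30x + 225 = 36
(x - 15)^2 = 36
x - 15 = ±6
x = 15 + 6 = 21 or x = 15 - 6 = 9

x = 9, x = 21


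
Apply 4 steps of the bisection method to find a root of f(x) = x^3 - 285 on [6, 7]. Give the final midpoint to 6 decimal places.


f(x) = x^3 - 285
f(6) = -69 < 0
f(7) = 58 > 0

Step 1: midpoint = (6.000000 + 7.000000)/2 = 6.500000
  f(6.500000) = -10.375000
  f(mid) < 0, so root is in [6.500000, 7.000000]

Step 2: midpoint = (6.500000 + 7.000000)/2 = 6.750000
  f(6.750000) = 22.546875
  f(mid) > 0, so root is in [6.500000, 6.750000]

Step 3: midpoint = (6.500000 + 6.750000)/2 = 6.625000
  f(6.625000) = 5.775391
  f(mid) > 0, so root is in [6.500000, 6.625000]

Step 4: midpoint = (6.500000 + 6.625000)/2 = 6.562500
  f(6.562500) = -2.376709
  f(mid) < 0, so root is in [6.562500, 6.625000]

midpoint = 6.562500


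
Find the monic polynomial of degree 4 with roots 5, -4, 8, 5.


A monic polynomial with roots 5, -4, 8, 5 is:
p(x) = (x - 5)(x + 4)(x - 8)(x - 5)
After multiplying by (x - 5): x - 5
After multiplying by (x + 4): x^2 - x - 20
After multiplying by (x - 8): x^3 - 9x^2 - 12x + 160
After multiplying by (x - 5): x^4 - 14x^3 + 33x^2 + 220x - 800

x^4 - 14x^3 + 33x^2 + 220x - 800


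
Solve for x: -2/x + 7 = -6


Subtract 7 from both sides: -2/x = -13
Multiply both sides by x: -2 = -13 * x
Divide by -13: x = 2/13

x = 2/13


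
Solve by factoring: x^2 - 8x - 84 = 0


We need two numbers that multiply to -84 and add to -8.
Those numbers are -14 and 6 (since (-14) * 6 = -84 and (-14) + 6 = -8).
So x^2 - 8x - 84 = (x - 14)(x + 6) = 0
Setting each factor to zero: x = 14 or x = -6

x = -6, x = 14


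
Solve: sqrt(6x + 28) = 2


Square both sides: 6x + 28 = 2^2 = 4
6x = 4 - 28 = -24
x = -4
Check: sqrt(6*(-4) + 28) = sqrt(4) = 2 ✓

x = -4


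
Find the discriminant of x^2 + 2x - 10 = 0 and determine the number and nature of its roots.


For ax^2 + bx + c = 0, discriminant D = b^2 - 4ac
Here a = 1, b = 2, c = -10
D = (2)^2 - 4(1)(-10) = 4 + 40 = 44

D = 44 > 0 but not a perfect square
The equation has 2 distinct real irrational roots.

Discriminant = 44, 2 distinct real irrational roots


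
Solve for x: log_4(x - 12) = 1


Convert to exponential form: x - 12 = 4^1 = 4
x = 4 + 12 = 16
Check: log_4(16 - 12) = log_4(4) = log_4(4) = 1 ✓

x = 16


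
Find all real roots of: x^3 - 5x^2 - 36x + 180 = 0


Let p(x) = x^3 - 5x^2 - 36x + 180. By the rational root theorem (leading coefficient 1), any rational root is an integer divisor of 180: try ±1, ±2, ... in turn.
Test x = 1: value = 140 ≠ 0.
Test x = -1: value = 210 ≠ 0.
Test x = 2: value = 96 ≠ 0.
Test x = -2: value = 224 ≠ 0.
Test x = 3: value = 54 ≠ 0.
Test x = -3: value = 216 ≠ 0.
Test x = 4: value = 20 ≠ 0.
Test x = -4: value = 180 ≠ 0.
Test x = 5: value = 0 ✓, so (x - 5) is a factor.
Synthetic division by (x - 5): bring down 1; 1(5) - 5 = 0; 0(5) - 36 = -36; (-36)(5) + 180 = 0 → quotient x^2 - 36, remainder 0.
Solve the quadratic x^2 - 36 = 0: discriminant = 0^2 - 4(1)(-36) = 0 + 144 = 144.
sqrt(144) = 12, so x = (0 ± 12)/2: x = 6 or x = -6.

x = -6, x = 5, x = 6


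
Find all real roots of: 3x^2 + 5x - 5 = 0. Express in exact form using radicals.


Using the quadratic formula: x = (-b ± sqrt(b^2 - 4ac)) / (2a)
Here a = 3, b = 5, c = -5
Discriminant = b^2 - 4ac = 5^2 - 4(3)(-5) = 25 + 60 = 85
Since discriminant = 85 > 0, there are two real roots.
x = (-5 ± sqrt(85)) / 6
Numerically: x ≈ 0.7033 or x ≈ -2.3699

x = (-5 + sqrt(85)) / 6 or x = (-5 - sqrt(85)) / 6


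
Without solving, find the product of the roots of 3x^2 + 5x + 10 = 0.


By Vieta's formulas for ax^2 + bx + c = 0:
  Sum of roots = -b/a
  Product of roots = c/a

Here a = 3, b = 5, c = 10
Sum = -(5)/3 = -5/3
Product = 10/3 = 10/3

Product = 10/3


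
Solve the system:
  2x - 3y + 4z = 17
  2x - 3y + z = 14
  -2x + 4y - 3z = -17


Using Cramer's rule. Expand each determinant along the first row.
D  = 2*[(-3)*(-3) - 1*4] - (-3)*[2*(-3) - 1*(-2)] + 4*[2*4 - (-3)*(-2)]
  = 2*(5) - (-3)*(-4) + 4*(2) = 6
Dx = 17*[(-3)*(-3) - 1*4] - (-3)*[14*(-3) - 1*(-17)] + 4*[14*4 - (-3)*(-17)]
  = 17*(5) - (-3)*(-25) + 4*(5) = 30
Dy = 2*[14*(-3) - 1*(-17)] - 17*[2*(-3) - 1*(-2)] + 4*[2*(-17) - 14*(-2)]
  = 2*(-25) - 17*(-4) + 4*(-6) = -6
Dz = 2*[(-3)*(-17) - 14*4] - (-3)*[2*(-17) - 14*(-2)] + 17*[2*4 - (-3)*(-2)]
  = 2*(-5) - (-3)*(-6) + 17*(2) = 6
x = Dx/D = 30/6 = 5, y = Dy/D = -6/6 = -1, z = Dz/D = 6/6 = 1
Check eq1: (2)(5) + (-3)(-1) + (4)(1) = 17 = 17 ✓
Check eq2: (2)(5) + (-3)(-1) + (1)(1) = 14 = 14 ✓
Check eq3: (-2)(5) + (4)(-1) + (-3)(1) = -17 = -17 ✓

x = 5, y = -1, z = 1


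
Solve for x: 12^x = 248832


Express both sides with the same base.
248832 = 12^5
Since the bases match: x = 5

x = 5


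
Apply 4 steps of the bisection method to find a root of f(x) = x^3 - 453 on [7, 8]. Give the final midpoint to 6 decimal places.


f(x) = x^3 - 453
f(7) = -110 < 0
f(8) = 59 > 0

Step 1: midpoint = (7.000000 + 8.000000)/2 = 7.500000
  f(7.500000) = -31.125000
  f(mid) < 0, so root is in [7.500000, 8.000000]

Step 2: midpoint = (7.500000 + 8.000000)/2 = 7.750000
  f(7.750000) = 12.484375
  f(mid) > 0, so root is in [7.500000, 7.750000]

Step 3: midpoint = (7.500000 + 7.750000)/2 = 7.625000
  f(7.625000) = -9.677734
  f(mid) < 0, so root is in [7.625000, 7.750000]

Step 4: midpoint = (7.625000 + 7.750000)/2 = 7.687500
  f(7.687500) = 1.313232
  f(mid) > 0, so root is in [7.625000, 7.687500]

midpoint = 7.687500


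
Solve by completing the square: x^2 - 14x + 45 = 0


Start: x^2 - 14x + 45 = 0
Move constant: x^2 - 14x = -45
Half of -14 is -7, squared is 49
Add 49 to both sides: x^2 - 14x + 49 = 4
(x - 7)^2 = 4
x - 7 = ±2
x = 7 + 2 = 9 or x = 7 - 2 = 5

x = 5, x = 9


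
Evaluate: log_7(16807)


We need the exponent such that 7^? = 16807
7^5 = 16807
Therefore log_7(16807) = 5

5


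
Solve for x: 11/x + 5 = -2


Subtract 5 from both sides: 11/x = -7
Multiply both sides by x: 11 = -7 * x
Divide by -7: x = -11/7

x = -11/7


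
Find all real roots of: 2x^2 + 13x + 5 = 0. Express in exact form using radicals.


Using the quadratic formula: x = (-b ± sqrt(b^2 - 4ac)) / (2a)
Here a = 2, b = 13, c = 5
Discriminant = b^2 - 4ac = 13^2 - 4(2)(5) = 169 - 40 = 129
Since discriminant = 129 > 0, there are two real roots.
x = (-13 ± sqrt(129)) / 4
Numerically: x ≈ -0.4105 or x ≈ -6.0895

x = (-13 + sqrt(129)) / 4 or x = (-13 - sqrt(129)) / 4


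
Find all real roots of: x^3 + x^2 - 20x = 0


The constant term is 0, so x = 0 is a root. Factor out x:
  x(x^2 + x - 20) = 0
Solve the quadratic x^2 + x - 20 = 0: discriminant = 1^2 - 4(1)(-20) = 1 + 80 = 81.
sqrt(81) = 9, so x = (-1 ± 9)/2: x = 4 or x = -5.

x = -5, x = 0, x = 4


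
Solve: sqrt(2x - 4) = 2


Square both sides: 2x - 4 = 2^2 = 4
2x = 4 + 4 = 8
x = 4
Check: sqrt(2*4 - 4) = sqrt(4) = 2 ✓

x = 4


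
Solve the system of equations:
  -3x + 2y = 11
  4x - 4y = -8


Using Cramer's rule:
Determinant D = (-3)(-4) - (4)(2) = 12 - 8 = 4
Dx = (11)(-4) - (-8)(2) = -44 + 16 = -28
Dy = (-3)(-8) - (4)(11) = 24 - 44 = -20
x = Dx/D = -28/4 = -7
y = Dy/D = -20/4 = -5

x = -7, y = -5


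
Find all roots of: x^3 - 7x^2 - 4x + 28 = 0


Let p(x) = x^3 - 7x^2 - 4x + 28. By the rational root theorem (leading coefficient 1), any rational root is an integer divisor of 28: try ±1, ±2, ... in turn.
Test x = 1: value = 18 ≠ 0.
Test x = -1: value = 24 ≠ 0.
Test x = 2: value = 0 ✓, so (x - 2) is a factor.
Synthetic division by (x - 2): bring down 1; 1(2) - 7 = -5; (-5)(2) - 4 = -14; (-14)(2) + 28 = 0 → quotient x^2 - 5x - 14, remainder 0.
Solve the quadratic x^2 - 5x - 14 = 0: discriminant = (-5)^2 - 4(1)(-14) = 25 + 56 = 81.
sqrt(81) = 9, so x = (5 ± 9)/2: x = 7 or x = -2.
Collecting all roots found:

x = -2, x = 2, x = 7


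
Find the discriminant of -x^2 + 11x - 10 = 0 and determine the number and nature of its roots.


For ax^2 + bx + c = 0, discriminant D = b^2 - 4ac
Here a = -1, b = 11, c = -10
D = (11)^2 - 4(-1)(-10) = 121 - 40 = 81

D = 81 > 0 and is a perfect square (sqrt = 9)
The equation has 2 distinct real rational roots.

Discriminant = 81, 2 distinct real rational roots


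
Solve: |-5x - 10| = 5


An absolute value equation |expr| = 5 gives two cases:
Case 1: -5x - 10 = 5
  -5x = 15, so x = -3
Case 2: -5x - 10 = -5
  -5x = 5, so x = -1

x = -3, x = -1


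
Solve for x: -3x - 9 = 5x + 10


Starting with: -3x - 9 = 5x + 10
Move all x terms to left: (-3 - 5)x = 10 + 9
Simplify: -8x = 19
Divide both sides by -8: x = -19/8

x = -19/8


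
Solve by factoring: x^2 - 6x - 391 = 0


We need two numbers that multiply to -391 and add to -6.
Those numbers are -23 and 17 (since (-23) * 17 = -391 and (-23) + 17 = -6).
So x^2 - 6x - 391 = (x - 23)(x + 17) = 0
Setting each factor to zero: x = 23 or x = -17

x = -17, x = 23


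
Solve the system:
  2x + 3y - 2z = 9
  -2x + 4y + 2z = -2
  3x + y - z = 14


Using Cramer's rule. Expand each determinant along the first row.
D  = 2*[4*(-1) - 2*1] - 3*[(-2)*(-1) - 2*3] + (-2)*[(-2)*1 - 4*3]
  = 2*(-6) - 3*(-4) + (-2)*(-14) = 28
Dx = 9*[4*(-1) - 2*1] - 3*[(-2)*(-1) - 2*14] + (-2)*[(-2)*1 - 4*14]
  = 9*(-6) - 3*(-26) + (-2)*(-58) = 140
Dy = 2*[(-2)*(-1) - 2*14] - 9*[(-2)*(-1) - 2*3] + (-2)*[(-2)*14 - (-2)*3]
  = 2*(-26) - 9*(-4) + (-2)*(-22) = 28
Dz = 2*[4*14 - (-2)*1] - 3*[(-2)*14 - (-2)*3] + 9*[(-2)*1 - 4*3]
  = 2*(58) - 3*(-22) + 9*(-14) = 56
x = Dx/D = 140/28 = 5, y = Dy/D = 28/28 = 1, z = Dz/D = 56/28 = 2
Check eq1: (2)(5) + (3)(1) + (-2)(2) = 9 = 9 ✓
Check eq2: (-2)(5) + (4)(1) + (2)(2) = -2 = -2 ✓
Check eq3: (3)(5) + (1)(1) + (-1)(2) = 14 = 14 ✓

x = 5, y = 1, z = 2


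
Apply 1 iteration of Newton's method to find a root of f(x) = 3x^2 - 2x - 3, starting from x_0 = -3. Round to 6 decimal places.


Newton's method: x_(n+1) = x_n - f(x_n)/f'(x_n)
f(x) = 3x^2 - 2x - 3
f'(x) = 6x - 2

Iteration 1:
  f(-3.000000) = 30.000000
  f'(-3.000000) = -20.000000
  x_1 = -3.000000 - (30.000000)/(-20.000000) = -1.500000

x_1 = -1.500000


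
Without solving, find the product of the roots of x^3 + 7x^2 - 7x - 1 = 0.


By Vieta's formulas for x^3 + bx^2 + cx + d = 0:
  r1 + r2 + r3 = -b/a = -7
  r1*r2 + r1*r3 + r2*r3 = c/a = -7
  r1*r2*r3 = -d/a = 1


Product = 1


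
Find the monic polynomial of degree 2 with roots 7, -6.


A monic polynomial with roots 7, -6 is:
p(x) = (x - 7)(x + 6)
After multiplying by (x - 7): x - 7
After multiplying by (x + 6): x^2 - x - 42

x^2 - x - 42


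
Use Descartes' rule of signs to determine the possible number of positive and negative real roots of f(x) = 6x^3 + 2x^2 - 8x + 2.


Descartes' rule of signs:

For positive roots, count sign changes in f(x) = 6x^3 + 2x^2 - 8x + 2:
Signs of coefficients: +, +, -, +
Number of sign changes: 2
Possible positive real roots: 2, 0

For negative roots, examine f(-x) = -6x^3 + 2x^2 + 8x + 2:
Signs of coefficients: -, +, +, +
Number of sign changes: 1
Possible negative real roots: 1

Positive roots: 2 or 0; Negative roots: 1


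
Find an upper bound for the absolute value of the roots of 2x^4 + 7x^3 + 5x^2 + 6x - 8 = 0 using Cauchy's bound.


Cauchy's bound: all roots r satisfy |r| <= 1 + max(|a_i/a_n|) for i = 0,...,n-1
where a_n is the leading coefficient.

Coefficients: [2, 7, 5, 6, -8]
Leading coefficient a_n = 2
Ratios |a_i/a_n|: 7/2, 5/2, 3, 4
Maximum ratio: 4
Cauchy's bound: |r| <= 1 + 4 = 5

Upper bound = 5


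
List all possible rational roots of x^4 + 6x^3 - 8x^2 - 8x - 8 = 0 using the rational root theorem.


Rational root theorem: possible roots are ±p/q where:
  p divides the constant term (-8): p ∈ {1, 2, 4, 8}
  q divides the leading coefficient (1): q ∈ {1}

All possible rational roots: -8, -4, -2, -1, 1, 2, 4, 8

-8, -4, -2, -1, 1, 2, 4, 8


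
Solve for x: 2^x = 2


Express both sides with the same base.
2 = 2^1
Since the bases match: x = 1

x = 1


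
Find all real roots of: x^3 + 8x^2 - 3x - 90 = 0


Let p(x) = x^3 + 8x^2 - 3x - 90. By the rational root theorem (leading coefficient 1), any rational root is an integer divisor of 90: try ±1, ±2, ... in turn.
Test x = 1: value = -84 ≠ 0.
Test x = -1: value = -80 ≠ 0.
Test x = 2: value = -56 ≠ 0.
Test x = -2: value = -60 ≠ 0.
Test x = 3: value = 0 ✓, so (x - 3) is a factor.
Synthetic division by (x - 3): bring down 1; 1(3) + 8 = 11; 11(3) - 3 = 30; 30(3) - 90 = 0 → quotient x^2 + 11x + 30, remainder 0.
Solve the quadratic x^2 + 11x + 30 = 0: discriminant = 11^2 - 4(1)(30) = 121 - 120 = 1.
sqrt(1) = 1, so x = (-11 ± 1)/2: x = -5 or x = -6.

x = -6, x = -5, x = 3


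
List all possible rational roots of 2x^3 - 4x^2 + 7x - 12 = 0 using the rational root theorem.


Rational root theorem: possible roots are ±p/q where:
  p divides the constant term (-12): p ∈ {1, 2, 3, 4, 6, 12}
  q divides the leading coefficient (2): q ∈ {1, 2}

All possible rational roots: -12, -6, -4, -3, -2, -3/2, -1, -1/2, 1/2, 1, 3/2, 2, 3, 4, 6, 12

-12, -6, -4, -3, -2, -3/2, -1, -1/2, 1/2, 1, 3/2, 2, 3, 4, 6, 12


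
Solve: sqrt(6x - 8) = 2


Square both sides: 6x - 8 = 2^2 = 4
6x = 4 + 8 = 12
x = 2
Check: sqrt(6*2 - 8) = sqrt(4) = 2 ✓

x = 2


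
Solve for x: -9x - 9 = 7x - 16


Starting with: -9x - 9 = 7x - 16
Move all x terms to left: (-9 - 7)x = -16 + 9
Simplify: -16x = -7
Divide both sides by -16: x = 7/16

x = 7/16


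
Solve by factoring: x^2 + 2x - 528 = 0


We need two numbers that multiply to -528 and add to 2.
Those numbers are 24 and -22 (since 24 * (-22) = -528 and 24 + (-22) = 2).
So x^2 + 2x - 528 = (x + 24)(x - 22) = 0
Setting each factor to zero: x = -24 or x = 22

x = -24, x = 22


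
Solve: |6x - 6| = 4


An absolute value equation |expr| = 4 gives two cases:
Case 1: 6x - 6 = 4
  6x = 10, so x = 5/3
Case 2: 6x - 6 = -4
  6x = 2, so x = 1/3

x = 1/3, x = 5/3


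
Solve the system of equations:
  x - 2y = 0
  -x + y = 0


Using Cramer's rule:
Determinant D = (1)(1) - (-1)(-2) = 1 - 2 = -1
Dx = (0)(1) - (0)(-2) = 0 - 0 = 0
Dy = (1)(0) - (-1)(0) = 0 - 0 = 0
x = Dx/D = 0/-1 = 0
y = Dy/D = 0/-1 = 0

x = 0, y = 0


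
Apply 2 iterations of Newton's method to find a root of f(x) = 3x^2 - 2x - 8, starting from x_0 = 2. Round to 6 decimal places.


Newton's method: x_(n+1) = x_n - f(x_n)/f'(x_n)
f(x) = 3x^2 - 2x - 8
f'(x) = 6x - 2

Iteration 1:
  f(2.000000) = 0.000000
  f'(2.000000) = 10.000000
  x_1 = 2.000000 - (0.000000)/(10.000000) = 2.000000

Iteration 2:
  f(2.000000) = 0.000000
  f'(2.000000) = 10.000000
  x_2 = 2.000000 - (0.000000)/(10.000000) = 2.000000

x_2 = 2.000000


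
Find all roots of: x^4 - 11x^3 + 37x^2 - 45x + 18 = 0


Let p(x) = x^4 - 11x^3 + 37x^2 - 45x + 18. By the rational root theorem (leading coefficient 1), any rational root is an integer divisor of 18: try ±1, ±2, ... in turn.
Test x = 1: value = 0 ✓, so (x - 1) is a factor.
Synthetic division by (x - 1): bring down 1; 1(1) - 11 = -10; (-10)(1) + 37 = 27; 27(1) - 45 = -18; (-18)(1) + 18 = 0 → quotient x^3 - 10x^2 + 27x - 18, remainder 0.
Continue with the quotient x^3 - 10x^2 + 27x - 18 (candidates must divide 18; re-test x = 1 first in case it repeats).
Test x = 1: value = 0 ✓, so (x - 1) is a factor.
Synthetic division by (x - 1): bring down 1; 1(1) - 10 = -9; (-9)(1) + 27 = 18; 18(1) - 18 = 0 → quotient x^2 - 9x + 18, remainder 0.
Solve the quadratic x^2 - 9x + 18 = 0: discriminant = (-9)^2 - 4(1)(18) = 81 - 72 = 9.
sqrt(9) = 3, so x = (9 ± 3)/2: x = 6 or x = 3.
Collecting all roots found:

x = 1 (multiplicity 2), x = 3, x = 6


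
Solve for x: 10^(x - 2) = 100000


Express both sides with the same base.
100000 = 10^5
Since the bases match, equate exponents: x - 2 = 5
So x = 5 - (-2) = 7

x = 7


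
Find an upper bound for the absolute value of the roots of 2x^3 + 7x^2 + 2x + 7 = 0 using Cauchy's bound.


Cauchy's bound: all roots r satisfy |r| <= 1 + max(|a_i/a_n|) for i = 0,...,n-1
where a_n is the leading coefficient.

Coefficients: [2, 7, 2, 7]
Leading coefficient a_n = 2
Ratios |a_i/a_n|: 7/2, 1, 7/2
Maximum ratio: 7/2
Cauchy's bound: |r| <= 1 + 7/2 = 9/2

Upper bound = 9/2


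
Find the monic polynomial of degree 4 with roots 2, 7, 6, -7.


A monic polynomial with roots 2, 7, 6, -7 is:
p(x) = (x - 2)(x - 7)(x - 6)(x + 7)
After multiplying by (x - 2): x - 2
After multiplying by (x - 7): x^2 - 9x + 14
After multiplying by (x - 6): x^3 - 15x^2 + 68x - 84
After multiplying by (x + 7): x^4 - 8x^3 - 37x^2 + 392x - 588

x^4 - 8x^3 - 37x^2 + 392x - 588


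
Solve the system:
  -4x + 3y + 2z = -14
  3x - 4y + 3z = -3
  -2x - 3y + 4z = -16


Using Cramer's rule. Expand each determinant along the first row.
D  = (-4)*[(-4)*4 - 3*(-3)] - 3*[3*4 - 3*(-2)] + 2*[3*(-3) - (-4)*(-2)]
  = (-4)*(-7) - 3*(18) + 2*(-17) = -60
Dx = (-14)*[(-4)*4 - 3*(-3)] - 3*[(-3)*4 - 3*(-16)] + 2*[(-3)*(-3) - (-4)*(-16)]
  = (-14)*(-7) - 3*(36) + 2*(-55) = -120
Dy = (-4)*[(-3)*4 - 3*(-16)] - (-14)*[3*4 - 3*(-2)] + 2*[3*(-16) - (-3)*(-2)]
  = (-4)*(36) - (-14)*(18) + 2*(-54) = 0
Dz = (-4)*[(-4)*(-16) - (-3)*(-3)] - 3*[3*(-16) - (-3)*(-2)] + (-14)*[3*(-3) - (-4)*(-2)]
  = (-4)*(55) - 3*(-54) + (-14)*(-17) = 180
x = Dx/D = -120/-60 = 2, y = Dy/D = 0/-60 = 0, z = Dz/D = 180/-60 = -3
Check eq1: (-4)(2) + (3)(0) + (2)(-3) = -14 = -14 ✓
Check eq2: (3)(2) + (-4)(0) + (3)(-3) = -3 = -3 ✓
Check eq3: (-2)(2) + (-3)(0) + (4)(-3) = -16 = -16 ✓

x = 2, y = 0, z = -3


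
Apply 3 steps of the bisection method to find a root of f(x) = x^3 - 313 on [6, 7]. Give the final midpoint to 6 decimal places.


f(x) = x^3 - 313
f(6) = -97 < 0
f(7) = 30 > 0

Step 1: midpoint = (6.000000 + 7.000000)/2 = 6.500000
  f(6.500000) = -38.375000
  f(mid) < 0, so root is in [6.500000, 7.000000]

Step 2: midpoint = (6.500000 + 7.000000)/2 = 6.750000
  f(6.750000) = -5.453125
  f(mid) < 0, so root is in [6.750000, 7.000000]

Step 3: midpoint = (6.750000 + 7.000000)/2 = 6.875000
  f(6.875000) = 11.951172
  f(mid) > 0, so root is in [6.750000, 6.875000]

midpoint = 6.875000


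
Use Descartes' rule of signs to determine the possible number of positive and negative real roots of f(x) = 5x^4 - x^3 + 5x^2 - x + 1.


Descartes' rule of signs:

For positive roots, count sign changes in f(x) = 5x^4 - x^3 + 5x^2 - x + 1:
Signs of coefficients: +, -, +, -, +
Number of sign changes: 4
Possible positive real roots: 4, 2, 0

For negative roots, examine f(-x) = 5x^4 + x^3 + 5x^2 + x + 1:
Signs of coefficients: +, +, +, +, +
Number of sign changes: 0
Possible negative real roots: 0

Positive roots: 4 or 2 or 0; Negative roots: 0


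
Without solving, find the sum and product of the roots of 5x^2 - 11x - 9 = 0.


By Vieta's formulas for ax^2 + bx + c = 0:
  Sum of roots = -b/a
  Product of roots = c/a

Here a = 5, b = -11, c = -9
Sum = -(-11)/5 = 11/5
Product = -9/5 = -9/5

Sum = 11/5, Product = -9/5


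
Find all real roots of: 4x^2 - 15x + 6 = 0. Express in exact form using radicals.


Using the quadratic formula: x = (-b ± sqrt(b^2 - 4ac)) / (2a)
Here a = 4, b = -15, c = 6
Discriminant = b^2 - 4ac = (-15)^2 - 4(4)(6) = 225 - 96 = 129
Since discriminant = 129 > 0, there are two real roots.
x = (15 ± sqrt(129)) / 8
Numerically: x ≈ 3.2947 or x ≈ 0.4553

x = (15 + sqrt(129)) / 8 or x = (15 - sqrt(129)) / 8


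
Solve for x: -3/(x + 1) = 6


Multiply both sides by (x + 1): -3 = 6(x + 1)
Distribute: -3 = 6x + 6
6x = -3 - 6 = -9
x = -3/2

x = -3/2


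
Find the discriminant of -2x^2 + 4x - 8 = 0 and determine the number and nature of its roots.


For ax^2 + bx + c = 0, discriminant D = b^2 - 4ac
Here a = -2, b = 4, c = -8
D = (4)^2 - 4(-2)(-8) = 16 - 64 = -48

D = -48 < 0
The equation has no real roots (2 complex conjugate roots).

Discriminant = -48, no real roots (2 complex conjugate roots)


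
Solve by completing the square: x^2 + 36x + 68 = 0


Start: x^2 + 36x + 68 = 0
Move constant: x^2 + 36x = -68
Half of 36 is 18, squared is 324
Add 324 to both sides: x^2 + 36x + 324 = 256
(x + 18)^2 = 256
x + 18 = ±16
x = -18 + 16 = -2 or x = -18 - 16 = -34

x = -34, x = -2


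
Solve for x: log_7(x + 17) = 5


Convert to exponential form: x + 17 = 7^5 = 16807
x = 16807 - 17 = 16790
Check: log_7(16790 + 17) = log_7(16807) = log_7(16807) = 5 ✓

x = 16790


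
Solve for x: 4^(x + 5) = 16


Express both sides with the same base.
16 = 4^2
Since the bases match, equate exponents: x + 5 = 2
So x = 2 - (5) = -3

x = -3


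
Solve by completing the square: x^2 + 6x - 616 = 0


Start: x^2 + 6x - 616 = 0
Move constant: x^2 + 6x = 616
Half of 6 is 3, squared is 9
Add 9 to both sides: x^2 + 6x + 9 = 625
(x + 3)^2 = 625
x + 3 = ±25
x = -3 + 25 = 22 or x = -3 - 25 = -28

x = -28, x = 22


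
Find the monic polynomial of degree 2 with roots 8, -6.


A monic polynomial with roots 8, -6 is:
p(x) = (x - 8)(x + 6)
After multiplying by (x - 8): x - 8
After multiplying by (x + 6): x^2 - 2x - 48

x^2 - 2x - 48


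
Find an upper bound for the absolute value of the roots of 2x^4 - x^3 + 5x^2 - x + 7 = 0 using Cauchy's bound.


Cauchy's bound: all roots r satisfy |r| <= 1 + max(|a_i/a_n|) for i = 0,...,n-1
where a_n is the leading coefficient.

Coefficients: [2, -1, 5, -1, 7]
Leading coefficient a_n = 2
Ratios |a_i/a_n|: 1/2, 5/2, 1/2, 7/2
Maximum ratio: 7/2
Cauchy's bound: |r| <= 1 + 7/2 = 9/2

Upper bound = 9/2
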